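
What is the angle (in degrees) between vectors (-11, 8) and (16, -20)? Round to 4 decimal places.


dot = -11*16 + 8*-20 = -336
|u| = 13.6015, |v| = 25.6125
cos(angle) = -0.9645
angle = 164.6872 degrees

164.6872 degrees


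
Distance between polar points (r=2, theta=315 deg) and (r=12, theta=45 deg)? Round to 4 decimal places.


d = sqrt(r1^2 + r2^2 - 2*r1*r2*cos(t2-t1))
d = sqrt(2^2 + 12^2 - 2*2*12*cos(45-315)) = 12.1655

12.1655


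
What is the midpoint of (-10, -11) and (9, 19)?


Midpoint = ((-10+9)/2, (-11+19)/2) = (-0.5, 4)

(-0.5, 4)


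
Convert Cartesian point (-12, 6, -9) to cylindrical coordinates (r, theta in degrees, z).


r = sqrt((-12)^2 + 6^2) = 13.4164
theta = atan2(6, -12) = 153.4349 deg
z = -9

r = 13.4164, theta = 153.4349 deg, z = -9


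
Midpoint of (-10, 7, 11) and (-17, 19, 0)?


Midpoint = ((-10+-17)/2, (7+19)/2, (11+0)/2) = (-13.5, 13, 5.5)

(-13.5, 13, 5.5)


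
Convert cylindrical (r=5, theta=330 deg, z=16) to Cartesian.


x = 5 * cos(330) = 4.3301
y = 5 * sin(330) = -2.5
z = 16

(4.3301, -2.5, 16)


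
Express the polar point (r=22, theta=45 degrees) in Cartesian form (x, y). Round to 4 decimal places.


x = 22 * cos(45) = 15.5563
y = 22 * sin(45) = 15.5563

(15.5563, 15.5563)


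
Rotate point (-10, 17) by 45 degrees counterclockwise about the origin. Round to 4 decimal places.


x' = -10*cos(45) - 17*sin(45) = -19.0919
y' = -10*sin(45) + 17*cos(45) = 4.9497

(-19.0919, 4.9497)


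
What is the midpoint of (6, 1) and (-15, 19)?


Midpoint = ((6+-15)/2, (1+19)/2) = (-4.5, 10)

(-4.5, 10)


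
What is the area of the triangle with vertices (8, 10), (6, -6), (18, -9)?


Area = |x1(y2-y3) + x2(y3-y1) + x3(y1-y2)| / 2
= |8*(-6--9) + 6*(-9-10) + 18*(10--6)| / 2
= 99

99


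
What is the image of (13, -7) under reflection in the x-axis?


Reflection across x-axis: (x, y) -> (x, -y)
(13, -7) -> (13, 7)

(13, 7)


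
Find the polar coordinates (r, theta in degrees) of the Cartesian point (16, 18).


r = sqrt(16^2 + 18^2) = 24.0832
theta = atan2(18, 16) = 48.3665 degrees

r = 24.0832, theta = 48.3665 degrees


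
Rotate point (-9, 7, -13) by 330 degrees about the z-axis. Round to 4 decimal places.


x' = -9*cos(330) - 7*sin(330) = -4.2942
y' = -9*sin(330) + 7*cos(330) = 10.5622
z' = -13

(-4.2942, 10.5622, -13)


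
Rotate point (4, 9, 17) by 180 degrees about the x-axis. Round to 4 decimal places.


x' = 4
y' = 9*cos(180) - 17*sin(180) = -9
z' = 9*sin(180) + 17*cos(180) = -17

(4, -9, -17)


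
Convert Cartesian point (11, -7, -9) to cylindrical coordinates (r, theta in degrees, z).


r = sqrt(11^2 + (-7)^2) = 13.0384
theta = atan2(-7, 11) = 327.5288 deg
z = -9

r = 13.0384, theta = 327.5288 deg, z = -9


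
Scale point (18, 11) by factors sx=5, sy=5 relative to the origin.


Scaling: (x*sx, y*sy) = (18*5, 11*5) = (90, 55)

(90, 55)


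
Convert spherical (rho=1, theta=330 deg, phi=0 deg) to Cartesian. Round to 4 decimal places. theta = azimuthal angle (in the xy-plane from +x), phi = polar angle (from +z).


x = 1 * sin(0) * cos(330) = 0
y = 1 * sin(0) * sin(330) = 0
z = 1 * cos(0) = 1

(0, 0, 1)


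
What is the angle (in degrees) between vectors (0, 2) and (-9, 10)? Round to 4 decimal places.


dot = 0*-9 + 2*10 = 20
|u| = 2, |v| = 13.4536
cos(angle) = 0.7433
angle = 41.9872 degrees

41.9872 degrees


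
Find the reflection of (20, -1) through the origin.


Reflection through origin: (x, y) -> (-x, -y)
(20, -1) -> (-20, 1)

(-20, 1)


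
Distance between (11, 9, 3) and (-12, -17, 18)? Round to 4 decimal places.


d = sqrt((-12-11)^2 + (-17-9)^2 + (18-3)^2) = 37.8153

37.8153


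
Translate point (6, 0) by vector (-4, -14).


Translation: (x+dx, y+dy) = (6+-4, 0+-14) = (2, -14)

(2, -14)


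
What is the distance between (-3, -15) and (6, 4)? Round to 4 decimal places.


d = sqrt((6--3)^2 + (4--15)^2) = 21.0238

21.0238


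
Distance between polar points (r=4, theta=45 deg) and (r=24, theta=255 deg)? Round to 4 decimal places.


d = sqrt(r1^2 + r2^2 - 2*r1*r2*cos(t2-t1))
d = sqrt(4^2 + 24^2 - 2*4*24*cos(255-45)) = 27.5368

27.5368


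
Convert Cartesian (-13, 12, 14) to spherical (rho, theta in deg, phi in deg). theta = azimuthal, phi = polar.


rho = sqrt((-13)^2 + 12^2 + 14^2) = 22.561
theta = atan2(12, -13) = 137.2906 deg
phi = acos(14/22.561) = 51.6445 deg

rho = 22.561, theta = 137.2906 deg, phi = 51.6445 deg


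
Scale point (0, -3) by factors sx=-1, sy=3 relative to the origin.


Scaling: (x*sx, y*sy) = (0*-1, -3*3) = (0, -9)

(0, -9)


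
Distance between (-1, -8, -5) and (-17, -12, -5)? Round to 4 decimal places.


d = sqrt((-17--1)^2 + (-12--8)^2 + (-5--5)^2) = 16.4924

16.4924


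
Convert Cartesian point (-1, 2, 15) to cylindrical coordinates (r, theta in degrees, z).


r = sqrt((-1)^2 + 2^2) = 2.2361
theta = atan2(2, -1) = 116.5651 deg
z = 15

r = 2.2361, theta = 116.5651 deg, z = 15


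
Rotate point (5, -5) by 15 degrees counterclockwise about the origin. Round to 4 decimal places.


x' = 5*cos(15) - -5*sin(15) = 6.1237
y' = 5*sin(15) + -5*cos(15) = -3.5355

(6.1237, -3.5355)


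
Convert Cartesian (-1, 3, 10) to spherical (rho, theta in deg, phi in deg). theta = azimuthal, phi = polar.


rho = sqrt((-1)^2 + 3^2 + 10^2) = 10.4881
theta = atan2(3, -1) = 108.4349 deg
phi = acos(10/10.4881) = 17.5484 deg

rho = 10.4881, theta = 108.4349 deg, phi = 17.5484 deg


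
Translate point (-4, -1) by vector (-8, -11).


Translation: (x+dx, y+dy) = (-4+-8, -1+-11) = (-12, -12)

(-12, -12)


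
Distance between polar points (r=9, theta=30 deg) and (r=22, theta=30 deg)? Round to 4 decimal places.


d = sqrt(r1^2 + r2^2 - 2*r1*r2*cos(t2-t1))
d = sqrt(9^2 + 22^2 - 2*9*22*cos(30-30)) = 13

13


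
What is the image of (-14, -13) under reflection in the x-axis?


Reflection across x-axis: (x, y) -> (x, -y)
(-14, -13) -> (-14, 13)

(-14, 13)


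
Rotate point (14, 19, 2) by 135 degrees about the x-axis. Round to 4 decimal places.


x' = 14
y' = 19*cos(135) - 2*sin(135) = -14.8492
z' = 19*sin(135) + 2*cos(135) = 12.0208

(14, -14.8492, 12.0208)


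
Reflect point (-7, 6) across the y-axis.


Reflection across y-axis: (x, y) -> (-x, y)
(-7, 6) -> (7, 6)

(7, 6)


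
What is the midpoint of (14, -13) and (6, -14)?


Midpoint = ((14+6)/2, (-13+-14)/2) = (10, -13.5)

(10, -13.5)


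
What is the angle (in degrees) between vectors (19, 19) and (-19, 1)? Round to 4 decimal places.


dot = 19*-19 + 19*1 = -342
|u| = 26.8701, |v| = 19.0263
cos(angle) = -0.669
angle = 131.9872 degrees

131.9872 degrees


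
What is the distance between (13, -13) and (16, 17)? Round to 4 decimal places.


d = sqrt((16-13)^2 + (17--13)^2) = 30.1496

30.1496


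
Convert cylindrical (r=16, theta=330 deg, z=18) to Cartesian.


x = 16 * cos(330) = 13.8564
y = 16 * sin(330) = -8
z = 18

(13.8564, -8, 18)


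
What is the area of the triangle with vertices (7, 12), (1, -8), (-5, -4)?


Area = |x1(y2-y3) + x2(y3-y1) + x3(y1-y2)| / 2
= |7*(-8--4) + 1*(-4-12) + -5*(12--8)| / 2
= 72

72


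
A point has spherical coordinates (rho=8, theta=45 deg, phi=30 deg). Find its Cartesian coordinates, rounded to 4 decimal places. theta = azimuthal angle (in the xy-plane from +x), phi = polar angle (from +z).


x = 8 * sin(30) * cos(45) = 2.8284
y = 8 * sin(30) * sin(45) = 2.8284
z = 8 * cos(30) = 6.9282

(2.8284, 2.8284, 6.9282)


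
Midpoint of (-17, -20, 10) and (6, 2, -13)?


Midpoint = ((-17+6)/2, (-20+2)/2, (10+-13)/2) = (-5.5, -9, -1.5)

(-5.5, -9, -1.5)


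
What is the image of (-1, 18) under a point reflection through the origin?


Reflection through origin: (x, y) -> (-x, -y)
(-1, 18) -> (1, -18)

(1, -18)


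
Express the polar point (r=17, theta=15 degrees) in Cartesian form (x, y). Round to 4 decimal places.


x = 17 * cos(15) = 16.4207
y = 17 * sin(15) = 4.3999

(16.4207, 4.3999)


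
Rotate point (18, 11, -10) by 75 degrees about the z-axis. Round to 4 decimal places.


x' = 18*cos(75) - 11*sin(75) = -5.9664
y' = 18*sin(75) + 11*cos(75) = 20.2337
z' = -10

(-5.9664, 20.2337, -10)


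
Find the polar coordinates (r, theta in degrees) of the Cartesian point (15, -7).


r = sqrt(15^2 + (-7)^2) = 16.5529
theta = atan2(-7, 15) = 334.9831 degrees

r = 16.5529, theta = 334.9831 degrees


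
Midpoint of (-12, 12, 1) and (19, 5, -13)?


Midpoint = ((-12+19)/2, (12+5)/2, (1+-13)/2) = (3.5, 8.5, -6)

(3.5, 8.5, -6)


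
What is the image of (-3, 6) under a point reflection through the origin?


Reflection through origin: (x, y) -> (-x, -y)
(-3, 6) -> (3, -6)

(3, -6)


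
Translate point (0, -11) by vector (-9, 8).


Translation: (x+dx, y+dy) = (0+-9, -11+8) = (-9, -3)

(-9, -3)


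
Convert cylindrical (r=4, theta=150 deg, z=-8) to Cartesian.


x = 4 * cos(150) = -3.4641
y = 4 * sin(150) = 2
z = -8

(-3.4641, 2, -8)


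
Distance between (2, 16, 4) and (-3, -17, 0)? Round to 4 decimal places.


d = sqrt((-3-2)^2 + (-17-16)^2 + (0-4)^2) = 33.6155

33.6155


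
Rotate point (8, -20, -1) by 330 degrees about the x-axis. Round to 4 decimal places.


x' = 8
y' = -20*cos(330) - -1*sin(330) = -17.8205
z' = -20*sin(330) + -1*cos(330) = 9.134

(8, -17.8205, 9.134)


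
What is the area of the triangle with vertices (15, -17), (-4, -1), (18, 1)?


Area = |x1(y2-y3) + x2(y3-y1) + x3(y1-y2)| / 2
= |15*(-1-1) + -4*(1--17) + 18*(-17--1)| / 2
= 195

195


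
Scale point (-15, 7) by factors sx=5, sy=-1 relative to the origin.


Scaling: (x*sx, y*sy) = (-15*5, 7*-1) = (-75, -7)

(-75, -7)


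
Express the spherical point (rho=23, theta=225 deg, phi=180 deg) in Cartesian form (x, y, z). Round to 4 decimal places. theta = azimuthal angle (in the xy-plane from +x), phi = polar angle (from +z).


x = 23 * sin(180) * cos(225) = 0
y = 23 * sin(180) * sin(225) = 0
z = 23 * cos(180) = -23

(0, 0, -23)


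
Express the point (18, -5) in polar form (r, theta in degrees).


r = sqrt(18^2 + (-5)^2) = 18.6815
theta = atan2(-5, 18) = 344.4759 degrees

r = 18.6815, theta = 344.4759 degrees


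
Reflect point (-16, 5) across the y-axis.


Reflection across y-axis: (x, y) -> (-x, y)
(-16, 5) -> (16, 5)

(16, 5)


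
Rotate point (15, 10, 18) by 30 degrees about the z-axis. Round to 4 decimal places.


x' = 15*cos(30) - 10*sin(30) = 7.9904
y' = 15*sin(30) + 10*cos(30) = 16.1603
z' = 18

(7.9904, 16.1603, 18)


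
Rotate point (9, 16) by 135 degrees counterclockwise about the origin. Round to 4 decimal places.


x' = 9*cos(135) - 16*sin(135) = -17.6777
y' = 9*sin(135) + 16*cos(135) = -4.9497

(-17.6777, -4.9497)


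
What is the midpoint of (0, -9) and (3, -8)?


Midpoint = ((0+3)/2, (-9+-8)/2) = (1.5, -8.5)

(1.5, -8.5)


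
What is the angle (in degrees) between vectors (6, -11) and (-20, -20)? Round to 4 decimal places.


dot = 6*-20 + -11*-20 = 100
|u| = 12.53, |v| = 28.2843
cos(angle) = 0.2822
angle = 73.6105 degrees

73.6105 degrees


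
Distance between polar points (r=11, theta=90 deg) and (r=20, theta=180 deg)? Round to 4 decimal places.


d = sqrt(r1^2 + r2^2 - 2*r1*r2*cos(t2-t1))
d = sqrt(11^2 + 20^2 - 2*11*20*cos(180-90)) = 22.8254

22.8254


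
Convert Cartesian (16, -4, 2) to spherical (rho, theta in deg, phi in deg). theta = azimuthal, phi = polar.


rho = sqrt(16^2 + (-4)^2 + 2^2) = 16.6132
theta = atan2(-4, 16) = 345.9638 deg
phi = acos(2/16.6132) = 83.0856 deg

rho = 16.6132, theta = 345.9638 deg, phi = 83.0856 deg


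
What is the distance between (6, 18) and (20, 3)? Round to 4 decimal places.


d = sqrt((20-6)^2 + (3-18)^2) = 20.5183

20.5183


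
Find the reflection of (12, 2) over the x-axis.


Reflection across x-axis: (x, y) -> (x, -y)
(12, 2) -> (12, -2)

(12, -2)


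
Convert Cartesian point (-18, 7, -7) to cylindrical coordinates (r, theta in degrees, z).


r = sqrt((-18)^2 + 7^2) = 19.3132
theta = atan2(7, -18) = 158.7495 deg
z = -7

r = 19.3132, theta = 158.7495 deg, z = -7


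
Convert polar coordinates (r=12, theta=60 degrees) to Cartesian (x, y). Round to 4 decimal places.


x = 12 * cos(60) = 6
y = 12 * sin(60) = 10.3923

(6, 10.3923)


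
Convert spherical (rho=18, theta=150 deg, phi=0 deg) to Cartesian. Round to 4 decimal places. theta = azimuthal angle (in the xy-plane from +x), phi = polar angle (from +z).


x = 18 * sin(0) * cos(150) = 0
y = 18 * sin(0) * sin(150) = 0
z = 18 * cos(0) = 18

(0, 0, 18)


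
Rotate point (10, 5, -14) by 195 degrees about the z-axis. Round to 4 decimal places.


x' = 10*cos(195) - 5*sin(195) = -8.3652
y' = 10*sin(195) + 5*cos(195) = -7.4178
z' = -14

(-8.3652, -7.4178, -14)


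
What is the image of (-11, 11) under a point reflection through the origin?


Reflection through origin: (x, y) -> (-x, -y)
(-11, 11) -> (11, -11)

(11, -11)


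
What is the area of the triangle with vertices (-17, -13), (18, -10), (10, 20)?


Area = |x1(y2-y3) + x2(y3-y1) + x3(y1-y2)| / 2
= |-17*(-10-20) + 18*(20--13) + 10*(-13--10)| / 2
= 537

537


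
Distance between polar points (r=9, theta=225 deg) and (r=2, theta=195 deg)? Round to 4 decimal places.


d = sqrt(r1^2 + r2^2 - 2*r1*r2*cos(t2-t1))
d = sqrt(9^2 + 2^2 - 2*9*2*cos(195-225)) = 7.3364

7.3364


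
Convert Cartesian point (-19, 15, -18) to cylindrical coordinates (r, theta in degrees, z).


r = sqrt((-19)^2 + 15^2) = 24.2074
theta = atan2(15, -19) = 141.7098 deg
z = -18

r = 24.2074, theta = 141.7098 deg, z = -18


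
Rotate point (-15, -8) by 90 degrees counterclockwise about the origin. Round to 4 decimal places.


x' = -15*cos(90) - -8*sin(90) = 8
y' = -15*sin(90) + -8*cos(90) = -15

(8, -15)


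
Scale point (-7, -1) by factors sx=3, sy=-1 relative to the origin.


Scaling: (x*sx, y*sy) = (-7*3, -1*-1) = (-21, 1)

(-21, 1)


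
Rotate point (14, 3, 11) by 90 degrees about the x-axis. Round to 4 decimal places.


x' = 14
y' = 3*cos(90) - 11*sin(90) = -11
z' = 3*sin(90) + 11*cos(90) = 3

(14, -11, 3)


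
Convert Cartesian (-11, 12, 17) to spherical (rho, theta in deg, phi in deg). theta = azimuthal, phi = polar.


rho = sqrt((-11)^2 + 12^2 + 17^2) = 23.5372
theta = atan2(12, -11) = 132.5104 deg
phi = acos(17/23.5372) = 43.7585 deg

rho = 23.5372, theta = 132.5104 deg, phi = 43.7585 deg


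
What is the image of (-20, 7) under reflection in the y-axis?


Reflection across y-axis: (x, y) -> (-x, y)
(-20, 7) -> (20, 7)

(20, 7)


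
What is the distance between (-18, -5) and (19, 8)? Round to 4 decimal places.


d = sqrt((19--18)^2 + (8--5)^2) = 39.2173

39.2173


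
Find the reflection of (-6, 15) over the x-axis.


Reflection across x-axis: (x, y) -> (x, -y)
(-6, 15) -> (-6, -15)

(-6, -15)


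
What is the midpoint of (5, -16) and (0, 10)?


Midpoint = ((5+0)/2, (-16+10)/2) = (2.5, -3)

(2.5, -3)


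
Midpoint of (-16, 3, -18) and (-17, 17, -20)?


Midpoint = ((-16+-17)/2, (3+17)/2, (-18+-20)/2) = (-16.5, 10, -19)

(-16.5, 10, -19)


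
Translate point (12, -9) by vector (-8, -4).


Translation: (x+dx, y+dy) = (12+-8, -9+-4) = (4, -13)

(4, -13)


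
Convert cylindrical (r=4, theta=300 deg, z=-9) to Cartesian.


x = 4 * cos(300) = 2
y = 4 * sin(300) = -3.4641
z = -9

(2, -3.4641, -9)


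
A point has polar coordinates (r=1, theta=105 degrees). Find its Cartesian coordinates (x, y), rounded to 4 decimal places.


x = 1 * cos(105) = -0.2588
y = 1 * sin(105) = 0.9659

(-0.2588, 0.9659)


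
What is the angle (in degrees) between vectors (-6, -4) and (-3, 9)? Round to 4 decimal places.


dot = -6*-3 + -4*9 = -18
|u| = 7.2111, |v| = 9.4868
cos(angle) = -0.2631
angle = 105.2551 degrees

105.2551 degrees


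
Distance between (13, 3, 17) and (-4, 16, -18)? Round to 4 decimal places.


d = sqrt((-4-13)^2 + (16-3)^2 + (-18-17)^2) = 41.0244

41.0244


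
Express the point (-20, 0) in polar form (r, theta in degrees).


r = sqrt((-20)^2 + 0^2) = 20
theta = atan2(0, -20) = 180 degrees

r = 20, theta = 180 degrees


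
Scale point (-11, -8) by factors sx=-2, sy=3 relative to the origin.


Scaling: (x*sx, y*sy) = (-11*-2, -8*3) = (22, -24)

(22, -24)


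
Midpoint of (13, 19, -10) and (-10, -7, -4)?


Midpoint = ((13+-10)/2, (19+-7)/2, (-10+-4)/2) = (1.5, 6, -7)

(1.5, 6, -7)


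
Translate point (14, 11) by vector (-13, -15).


Translation: (x+dx, y+dy) = (14+-13, 11+-15) = (1, -4)

(1, -4)


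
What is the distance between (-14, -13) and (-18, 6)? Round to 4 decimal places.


d = sqrt((-18--14)^2 + (6--13)^2) = 19.4165

19.4165


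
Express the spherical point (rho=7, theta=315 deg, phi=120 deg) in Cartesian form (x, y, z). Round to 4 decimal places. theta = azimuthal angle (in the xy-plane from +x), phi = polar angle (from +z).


x = 7 * sin(120) * cos(315) = 4.2866
y = 7 * sin(120) * sin(315) = -4.2866
z = 7 * cos(120) = -3.5

(4.2866, -4.2866, -3.5)


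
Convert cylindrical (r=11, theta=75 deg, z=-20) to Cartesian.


x = 11 * cos(75) = 2.847
y = 11 * sin(75) = 10.6252
z = -20

(2.847, 10.6252, -20)


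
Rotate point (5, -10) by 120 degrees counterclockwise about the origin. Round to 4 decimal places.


x' = 5*cos(120) - -10*sin(120) = 6.1603
y' = 5*sin(120) + -10*cos(120) = 9.3301

(6.1603, 9.3301)


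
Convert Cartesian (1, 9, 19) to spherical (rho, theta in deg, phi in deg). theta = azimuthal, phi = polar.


rho = sqrt(1^2 + 9^2 + 19^2) = 21.0476
theta = atan2(9, 1) = 83.6598 deg
phi = acos(19/21.0476) = 25.4824 deg

rho = 21.0476, theta = 83.6598 deg, phi = 25.4824 deg


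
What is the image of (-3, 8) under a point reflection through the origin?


Reflection through origin: (x, y) -> (-x, -y)
(-3, 8) -> (3, -8)

(3, -8)


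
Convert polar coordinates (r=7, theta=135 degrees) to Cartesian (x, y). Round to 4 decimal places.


x = 7 * cos(135) = -4.9497
y = 7 * sin(135) = 4.9497

(-4.9497, 4.9497)


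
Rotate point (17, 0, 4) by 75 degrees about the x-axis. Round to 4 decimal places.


x' = 17
y' = 0*cos(75) - 4*sin(75) = -3.8637
z' = 0*sin(75) + 4*cos(75) = 1.0353

(17, -3.8637, 1.0353)


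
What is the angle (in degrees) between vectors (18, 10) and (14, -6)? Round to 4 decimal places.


dot = 18*14 + 10*-6 = 192
|u| = 20.5913, |v| = 15.2315
cos(angle) = 0.6122
angle = 52.2532 degrees

52.2532 degrees


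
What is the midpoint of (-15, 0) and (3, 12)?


Midpoint = ((-15+3)/2, (0+12)/2) = (-6, 6)

(-6, 6)


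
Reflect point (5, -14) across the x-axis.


Reflection across x-axis: (x, y) -> (x, -y)
(5, -14) -> (5, 14)

(5, 14)


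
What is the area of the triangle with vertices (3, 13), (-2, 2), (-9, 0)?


Area = |x1(y2-y3) + x2(y3-y1) + x3(y1-y2)| / 2
= |3*(2-0) + -2*(0-13) + -9*(13-2)| / 2
= 33.5

33.5


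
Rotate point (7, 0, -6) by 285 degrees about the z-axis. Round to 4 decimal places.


x' = 7*cos(285) - 0*sin(285) = 1.8117
y' = 7*sin(285) + 0*cos(285) = -6.7615
z' = -6

(1.8117, -6.7615, -6)


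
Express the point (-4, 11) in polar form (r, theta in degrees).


r = sqrt((-4)^2 + 11^2) = 11.7047
theta = atan2(11, -4) = 109.9831 degrees

r = 11.7047, theta = 109.9831 degrees


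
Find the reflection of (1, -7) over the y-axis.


Reflection across y-axis: (x, y) -> (-x, y)
(1, -7) -> (-1, -7)

(-1, -7)


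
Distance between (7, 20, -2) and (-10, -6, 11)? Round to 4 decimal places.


d = sqrt((-10-7)^2 + (-6-20)^2 + (11--2)^2) = 33.6749

33.6749


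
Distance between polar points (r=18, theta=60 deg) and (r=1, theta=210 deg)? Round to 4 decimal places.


d = sqrt(r1^2 + r2^2 - 2*r1*r2*cos(t2-t1))
d = sqrt(18^2 + 1^2 - 2*18*1*cos(210-60)) = 18.8726

18.8726


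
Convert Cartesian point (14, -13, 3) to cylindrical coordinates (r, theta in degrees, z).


r = sqrt(14^2 + (-13)^2) = 19.105
theta = atan2(-13, 14) = 317.1211 deg
z = 3

r = 19.105, theta = 317.1211 deg, z = 3


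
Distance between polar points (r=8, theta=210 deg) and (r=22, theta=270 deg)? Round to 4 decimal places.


d = sqrt(r1^2 + r2^2 - 2*r1*r2*cos(t2-t1))
d = sqrt(8^2 + 22^2 - 2*8*22*cos(270-210)) = 19.2873

19.2873


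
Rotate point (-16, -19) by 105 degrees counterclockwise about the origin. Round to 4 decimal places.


x' = -16*cos(105) - -19*sin(105) = 22.4937
y' = -16*sin(105) + -19*cos(105) = -10.5373

(22.4937, -10.5373)


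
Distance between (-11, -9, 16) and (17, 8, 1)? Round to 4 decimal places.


d = sqrt((17--11)^2 + (8--9)^2 + (1-16)^2) = 36.0278

36.0278


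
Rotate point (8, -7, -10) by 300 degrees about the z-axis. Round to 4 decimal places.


x' = 8*cos(300) - -7*sin(300) = -2.0622
y' = 8*sin(300) + -7*cos(300) = -10.4282
z' = -10

(-2.0622, -10.4282, -10)


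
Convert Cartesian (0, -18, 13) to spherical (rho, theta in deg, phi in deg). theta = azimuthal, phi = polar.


rho = sqrt(0^2 + (-18)^2 + 13^2) = 22.2036
theta = atan2(-18, 0) = 270 deg
phi = acos(13/22.2036) = 54.1623 deg

rho = 22.2036, theta = 270 deg, phi = 54.1623 deg


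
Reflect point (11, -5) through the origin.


Reflection through origin: (x, y) -> (-x, -y)
(11, -5) -> (-11, 5)

(-11, 5)


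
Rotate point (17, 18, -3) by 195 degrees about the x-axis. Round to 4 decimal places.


x' = 17
y' = 18*cos(195) - -3*sin(195) = -18.1631
z' = 18*sin(195) + -3*cos(195) = -1.761

(17, -18.1631, -1.761)


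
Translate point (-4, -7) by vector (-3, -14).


Translation: (x+dx, y+dy) = (-4+-3, -7+-14) = (-7, -21)

(-7, -21)


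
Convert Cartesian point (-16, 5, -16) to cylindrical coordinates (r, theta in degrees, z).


r = sqrt((-16)^2 + 5^2) = 16.7631
theta = atan2(5, -16) = 162.646 deg
z = -16

r = 16.7631, theta = 162.646 deg, z = -16


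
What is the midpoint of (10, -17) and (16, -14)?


Midpoint = ((10+16)/2, (-17+-14)/2) = (13, -15.5)

(13, -15.5)


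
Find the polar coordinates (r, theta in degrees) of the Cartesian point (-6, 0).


r = sqrt((-6)^2 + 0^2) = 6
theta = atan2(0, -6) = 180 degrees

r = 6, theta = 180 degrees


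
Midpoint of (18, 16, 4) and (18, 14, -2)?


Midpoint = ((18+18)/2, (16+14)/2, (4+-2)/2) = (18, 15, 1)

(18, 15, 1)


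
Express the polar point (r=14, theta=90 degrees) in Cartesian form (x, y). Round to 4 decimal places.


x = 14 * cos(90) = 0
y = 14 * sin(90) = 14

(0, 14)


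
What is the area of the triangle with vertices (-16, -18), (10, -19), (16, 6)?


Area = |x1(y2-y3) + x2(y3-y1) + x3(y1-y2)| / 2
= |-16*(-19-6) + 10*(6--18) + 16*(-18--19)| / 2
= 328

328


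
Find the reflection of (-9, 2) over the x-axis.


Reflection across x-axis: (x, y) -> (x, -y)
(-9, 2) -> (-9, -2)

(-9, -2)


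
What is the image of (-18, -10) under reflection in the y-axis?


Reflection across y-axis: (x, y) -> (-x, y)
(-18, -10) -> (18, -10)

(18, -10)


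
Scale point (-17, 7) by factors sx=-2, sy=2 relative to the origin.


Scaling: (x*sx, y*sy) = (-17*-2, 7*2) = (34, 14)

(34, 14)


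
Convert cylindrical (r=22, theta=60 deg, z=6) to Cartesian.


x = 22 * cos(60) = 11
y = 22 * sin(60) = 19.0526
z = 6

(11, 19.0526, 6)


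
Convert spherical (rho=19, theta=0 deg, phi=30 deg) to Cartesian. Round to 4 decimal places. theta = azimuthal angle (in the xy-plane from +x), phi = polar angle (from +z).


x = 19 * sin(30) * cos(0) = 9.5
y = 19 * sin(30) * sin(0) = 0
z = 19 * cos(30) = 16.4545

(9.5, 0, 16.4545)


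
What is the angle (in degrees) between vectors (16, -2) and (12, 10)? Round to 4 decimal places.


dot = 16*12 + -2*10 = 172
|u| = 16.1245, |v| = 15.6205
cos(angle) = 0.6829
angle = 46.9306 degrees

46.9306 degrees


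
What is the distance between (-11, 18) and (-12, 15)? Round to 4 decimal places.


d = sqrt((-12--11)^2 + (15-18)^2) = 3.1623

3.1623


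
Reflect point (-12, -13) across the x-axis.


Reflection across x-axis: (x, y) -> (x, -y)
(-12, -13) -> (-12, 13)

(-12, 13)


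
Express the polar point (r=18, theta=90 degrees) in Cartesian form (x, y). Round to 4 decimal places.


x = 18 * cos(90) = 0
y = 18 * sin(90) = 18

(0, 18)


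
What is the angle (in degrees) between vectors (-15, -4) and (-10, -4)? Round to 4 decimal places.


dot = -15*-10 + -4*-4 = 166
|u| = 15.5242, |v| = 10.7703
cos(angle) = 0.9928
angle = 6.87 degrees

6.87 degrees


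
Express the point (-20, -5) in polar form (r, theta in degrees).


r = sqrt((-20)^2 + (-5)^2) = 20.6155
theta = atan2(-5, -20) = 194.0362 degrees

r = 20.6155, theta = 194.0362 degrees


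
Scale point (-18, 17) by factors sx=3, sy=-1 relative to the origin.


Scaling: (x*sx, y*sy) = (-18*3, 17*-1) = (-54, -17)

(-54, -17)


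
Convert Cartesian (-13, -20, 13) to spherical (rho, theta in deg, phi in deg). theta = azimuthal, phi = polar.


rho = sqrt((-13)^2 + (-20)^2 + 13^2) = 27.1662
theta = atan2(-20, -13) = 236.9761 deg
phi = acos(13/27.1662) = 61.4101 deg

rho = 27.1662, theta = 236.9761 deg, phi = 61.4101 deg


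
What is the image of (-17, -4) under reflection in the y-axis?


Reflection across y-axis: (x, y) -> (-x, y)
(-17, -4) -> (17, -4)

(17, -4)


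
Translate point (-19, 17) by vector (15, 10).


Translation: (x+dx, y+dy) = (-19+15, 17+10) = (-4, 27)

(-4, 27)


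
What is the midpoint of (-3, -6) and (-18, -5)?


Midpoint = ((-3+-18)/2, (-6+-5)/2) = (-10.5, -5.5)

(-10.5, -5.5)


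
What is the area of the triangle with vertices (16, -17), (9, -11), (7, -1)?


Area = |x1(y2-y3) + x2(y3-y1) + x3(y1-y2)| / 2
= |16*(-11--1) + 9*(-1--17) + 7*(-17--11)| / 2
= 29

29


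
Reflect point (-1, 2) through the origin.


Reflection through origin: (x, y) -> (-x, -y)
(-1, 2) -> (1, -2)

(1, -2)


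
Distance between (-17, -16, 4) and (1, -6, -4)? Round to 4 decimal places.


d = sqrt((1--17)^2 + (-6--16)^2 + (-4-4)^2) = 22.0907

22.0907


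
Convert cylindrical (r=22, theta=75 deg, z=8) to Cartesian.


x = 22 * cos(75) = 5.694
y = 22 * sin(75) = 21.2504
z = 8

(5.694, 21.2504, 8)


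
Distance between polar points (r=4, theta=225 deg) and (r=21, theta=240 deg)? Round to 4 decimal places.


d = sqrt(r1^2 + r2^2 - 2*r1*r2*cos(t2-t1))
d = sqrt(4^2 + 21^2 - 2*4*21*cos(240-225)) = 17.1675

17.1675


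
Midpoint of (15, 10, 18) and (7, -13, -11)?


Midpoint = ((15+7)/2, (10+-13)/2, (18+-11)/2) = (11, -1.5, 3.5)

(11, -1.5, 3.5)


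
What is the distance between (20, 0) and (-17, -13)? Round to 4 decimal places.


d = sqrt((-17-20)^2 + (-13-0)^2) = 39.2173

39.2173


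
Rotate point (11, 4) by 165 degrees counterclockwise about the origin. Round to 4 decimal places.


x' = 11*cos(165) - 4*sin(165) = -11.6605
y' = 11*sin(165) + 4*cos(165) = -1.0167

(-11.6605, -1.0167)


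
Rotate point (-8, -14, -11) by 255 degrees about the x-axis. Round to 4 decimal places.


x' = -8
y' = -14*cos(255) - -11*sin(255) = -7.0017
z' = -14*sin(255) + -11*cos(255) = 16.37

(-8, -7.0017, 16.37)


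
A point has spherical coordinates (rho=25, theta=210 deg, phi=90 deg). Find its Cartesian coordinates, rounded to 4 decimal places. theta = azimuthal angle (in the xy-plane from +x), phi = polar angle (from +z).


x = 25 * sin(90) * cos(210) = -21.6506
y = 25 * sin(90) * sin(210) = -12.5
z = 25 * cos(90) = 0

(-21.6506, -12.5, 0)


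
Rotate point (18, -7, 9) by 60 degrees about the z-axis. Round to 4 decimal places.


x' = 18*cos(60) - -7*sin(60) = 15.0622
y' = 18*sin(60) + -7*cos(60) = 12.0885
z' = 9

(15.0622, 12.0885, 9)


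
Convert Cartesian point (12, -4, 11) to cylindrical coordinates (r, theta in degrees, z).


r = sqrt(12^2 + (-4)^2) = 12.6491
theta = atan2(-4, 12) = 341.5651 deg
z = 11

r = 12.6491, theta = 341.5651 deg, z = 11


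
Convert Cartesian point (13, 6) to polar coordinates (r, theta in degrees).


r = sqrt(13^2 + 6^2) = 14.3178
theta = atan2(6, 13) = 24.7751 degrees

r = 14.3178, theta = 24.7751 degrees


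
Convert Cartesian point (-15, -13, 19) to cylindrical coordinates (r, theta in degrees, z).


r = sqrt((-15)^2 + (-13)^2) = 19.8494
theta = atan2(-13, -15) = 220.9144 deg
z = 19

r = 19.8494, theta = 220.9144 deg, z = 19


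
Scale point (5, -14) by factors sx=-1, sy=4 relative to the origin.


Scaling: (x*sx, y*sy) = (5*-1, -14*4) = (-5, -56)

(-5, -56)


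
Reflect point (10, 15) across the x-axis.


Reflection across x-axis: (x, y) -> (x, -y)
(10, 15) -> (10, -15)

(10, -15)


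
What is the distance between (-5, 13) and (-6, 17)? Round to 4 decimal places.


d = sqrt((-6--5)^2 + (17-13)^2) = 4.1231

4.1231


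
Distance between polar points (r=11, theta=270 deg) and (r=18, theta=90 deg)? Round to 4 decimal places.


d = sqrt(r1^2 + r2^2 - 2*r1*r2*cos(t2-t1))
d = sqrt(11^2 + 18^2 - 2*11*18*cos(90-270)) = 29

29


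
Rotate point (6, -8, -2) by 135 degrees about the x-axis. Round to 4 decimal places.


x' = 6
y' = -8*cos(135) - -2*sin(135) = 7.0711
z' = -8*sin(135) + -2*cos(135) = -4.2426

(6, 7.0711, -4.2426)


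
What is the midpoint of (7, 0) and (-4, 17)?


Midpoint = ((7+-4)/2, (0+17)/2) = (1.5, 8.5)

(1.5, 8.5)


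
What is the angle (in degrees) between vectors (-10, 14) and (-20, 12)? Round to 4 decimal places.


dot = -10*-20 + 14*12 = 368
|u| = 17.2047, |v| = 23.3238
cos(angle) = 0.9171
angle = 23.4986 degrees

23.4986 degrees


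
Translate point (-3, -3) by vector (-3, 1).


Translation: (x+dx, y+dy) = (-3+-3, -3+1) = (-6, -2)

(-6, -2)


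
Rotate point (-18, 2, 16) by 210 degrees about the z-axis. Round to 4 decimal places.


x' = -18*cos(210) - 2*sin(210) = 16.5885
y' = -18*sin(210) + 2*cos(210) = 7.2679
z' = 16

(16.5885, 7.2679, 16)


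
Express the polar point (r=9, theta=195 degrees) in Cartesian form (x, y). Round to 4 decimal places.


x = 9 * cos(195) = -8.6933
y = 9 * sin(195) = -2.3294

(-8.6933, -2.3294)


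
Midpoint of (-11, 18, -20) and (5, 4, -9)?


Midpoint = ((-11+5)/2, (18+4)/2, (-20+-9)/2) = (-3, 11, -14.5)

(-3, 11, -14.5)


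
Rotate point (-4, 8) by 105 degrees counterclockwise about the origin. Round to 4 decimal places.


x' = -4*cos(105) - 8*sin(105) = -6.6921
y' = -4*sin(105) + 8*cos(105) = -5.9343

(-6.6921, -5.9343)


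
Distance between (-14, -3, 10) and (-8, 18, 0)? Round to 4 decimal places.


d = sqrt((-8--14)^2 + (18--3)^2 + (0-10)^2) = 24.0208

24.0208


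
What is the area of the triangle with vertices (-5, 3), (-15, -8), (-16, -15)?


Area = |x1(y2-y3) + x2(y3-y1) + x3(y1-y2)| / 2
= |-5*(-8--15) + -15*(-15-3) + -16*(3--8)| / 2
= 29.5

29.5


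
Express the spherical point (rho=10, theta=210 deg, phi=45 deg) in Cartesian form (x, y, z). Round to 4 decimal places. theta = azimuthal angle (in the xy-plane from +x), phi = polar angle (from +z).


x = 10 * sin(45) * cos(210) = -6.1237
y = 10 * sin(45) * sin(210) = -3.5355
z = 10 * cos(45) = 7.0711

(-6.1237, -3.5355, 7.0711)


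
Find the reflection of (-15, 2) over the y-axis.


Reflection across y-axis: (x, y) -> (-x, y)
(-15, 2) -> (15, 2)

(15, 2)


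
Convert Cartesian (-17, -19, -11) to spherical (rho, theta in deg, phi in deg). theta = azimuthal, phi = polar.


rho = sqrt((-17)^2 + (-19)^2 + (-11)^2) = 27.7669
theta = atan2(-19, -17) = 228.1798 deg
phi = acos(-11/27.7669) = 113.338 deg

rho = 27.7669, theta = 228.1798 deg, phi = 113.338 deg


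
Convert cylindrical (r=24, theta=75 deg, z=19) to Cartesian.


x = 24 * cos(75) = 6.2117
y = 24 * sin(75) = 23.1822
z = 19

(6.2117, 23.1822, 19)


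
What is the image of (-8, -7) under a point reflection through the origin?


Reflection through origin: (x, y) -> (-x, -y)
(-8, -7) -> (8, 7)

(8, 7)


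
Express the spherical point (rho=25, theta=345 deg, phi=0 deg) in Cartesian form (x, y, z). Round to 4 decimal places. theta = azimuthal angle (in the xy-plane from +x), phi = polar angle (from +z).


x = 25 * sin(0) * cos(345) = 0
y = 25 * sin(0) * sin(345) = 0
z = 25 * cos(0) = 25

(0, 0, 25)


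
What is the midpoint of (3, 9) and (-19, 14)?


Midpoint = ((3+-19)/2, (9+14)/2) = (-8, 11.5)

(-8, 11.5)


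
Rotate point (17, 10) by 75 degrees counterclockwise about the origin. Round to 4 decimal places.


x' = 17*cos(75) - 10*sin(75) = -5.2593
y' = 17*sin(75) + 10*cos(75) = 19.0089

(-5.2593, 19.0089)


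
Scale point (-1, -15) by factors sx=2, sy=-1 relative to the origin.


Scaling: (x*sx, y*sy) = (-1*2, -15*-1) = (-2, 15)

(-2, 15)


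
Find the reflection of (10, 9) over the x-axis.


Reflection across x-axis: (x, y) -> (x, -y)
(10, 9) -> (10, -9)

(10, -9)


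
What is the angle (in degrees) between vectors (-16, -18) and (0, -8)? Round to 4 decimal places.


dot = -16*0 + -18*-8 = 144
|u| = 24.0832, |v| = 8
cos(angle) = 0.7474
angle = 41.6335 degrees

41.6335 degrees


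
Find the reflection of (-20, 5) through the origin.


Reflection through origin: (x, y) -> (-x, -y)
(-20, 5) -> (20, -5)

(20, -5)


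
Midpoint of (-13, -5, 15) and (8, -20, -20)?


Midpoint = ((-13+8)/2, (-5+-20)/2, (15+-20)/2) = (-2.5, -12.5, -2.5)

(-2.5, -12.5, -2.5)


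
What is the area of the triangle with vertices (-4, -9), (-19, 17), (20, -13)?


Area = |x1(y2-y3) + x2(y3-y1) + x3(y1-y2)| / 2
= |-4*(17--13) + -19*(-13--9) + 20*(-9-17)| / 2
= 282

282


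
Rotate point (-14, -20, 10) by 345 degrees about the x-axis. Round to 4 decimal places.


x' = -14
y' = -20*cos(345) - 10*sin(345) = -16.7303
z' = -20*sin(345) + 10*cos(345) = 14.8356

(-14, -16.7303, 14.8356)


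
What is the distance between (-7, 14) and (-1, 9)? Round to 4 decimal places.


d = sqrt((-1--7)^2 + (9-14)^2) = 7.8102

7.8102


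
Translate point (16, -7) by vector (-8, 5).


Translation: (x+dx, y+dy) = (16+-8, -7+5) = (8, -2)

(8, -2)


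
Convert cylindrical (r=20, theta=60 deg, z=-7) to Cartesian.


x = 20 * cos(60) = 10
y = 20 * sin(60) = 17.3205
z = -7

(10, 17.3205, -7)


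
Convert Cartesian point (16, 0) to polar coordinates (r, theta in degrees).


r = sqrt(16^2 + 0^2) = 16
theta = atan2(0, 16) = 0 degrees

r = 16, theta = 0 degrees


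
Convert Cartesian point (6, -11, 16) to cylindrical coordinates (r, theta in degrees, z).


r = sqrt(6^2 + (-11)^2) = 12.53
theta = atan2(-11, 6) = 298.6105 deg
z = 16

r = 12.53, theta = 298.6105 deg, z = 16


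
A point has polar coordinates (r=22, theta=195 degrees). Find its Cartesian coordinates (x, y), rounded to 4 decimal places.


x = 22 * cos(195) = -21.2504
y = 22 * sin(195) = -5.694

(-21.2504, -5.694)


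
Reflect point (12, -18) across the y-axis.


Reflection across y-axis: (x, y) -> (-x, y)
(12, -18) -> (-12, -18)

(-12, -18)


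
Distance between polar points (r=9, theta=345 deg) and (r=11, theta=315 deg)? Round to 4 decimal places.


d = sqrt(r1^2 + r2^2 - 2*r1*r2*cos(t2-t1))
d = sqrt(9^2 + 11^2 - 2*9*11*cos(315-345)) = 5.5251

5.5251


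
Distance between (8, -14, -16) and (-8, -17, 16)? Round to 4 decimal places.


d = sqrt((-8-8)^2 + (-17--14)^2 + (16--16)^2) = 35.9026

35.9026


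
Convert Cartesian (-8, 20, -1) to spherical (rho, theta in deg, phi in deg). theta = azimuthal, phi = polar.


rho = sqrt((-8)^2 + 20^2 + (-1)^2) = 21.5639
theta = atan2(20, -8) = 111.8014 deg
phi = acos(-1/21.5639) = 92.658 deg

rho = 21.5639, theta = 111.8014 deg, phi = 92.658 deg


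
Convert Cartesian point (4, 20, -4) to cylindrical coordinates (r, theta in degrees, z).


r = sqrt(4^2 + 20^2) = 20.3961
theta = atan2(20, 4) = 78.6901 deg
z = -4

r = 20.3961, theta = 78.6901 deg, z = -4


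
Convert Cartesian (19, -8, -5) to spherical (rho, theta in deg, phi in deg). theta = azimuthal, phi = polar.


rho = sqrt(19^2 + (-8)^2 + (-5)^2) = 21.2132
theta = atan2(-8, 19) = 337.1663 deg
phi = acos(-5/21.2132) = 103.633 deg

rho = 21.2132, theta = 337.1663 deg, phi = 103.633 deg


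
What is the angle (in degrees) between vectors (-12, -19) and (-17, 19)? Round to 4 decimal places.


dot = -12*-17 + -19*19 = -157
|u| = 22.4722, |v| = 25.4951
cos(angle) = -0.274
angle = 105.9042 degrees

105.9042 degrees


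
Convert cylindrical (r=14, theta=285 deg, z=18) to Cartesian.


x = 14 * cos(285) = 3.6235
y = 14 * sin(285) = -13.523
z = 18

(3.6235, -13.523, 18)


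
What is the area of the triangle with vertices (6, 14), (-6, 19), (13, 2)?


Area = |x1(y2-y3) + x2(y3-y1) + x3(y1-y2)| / 2
= |6*(19-2) + -6*(2-14) + 13*(14-19)| / 2
= 54.5

54.5


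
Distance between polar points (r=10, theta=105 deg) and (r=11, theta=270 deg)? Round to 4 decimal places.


d = sqrt(r1^2 + r2^2 - 2*r1*r2*cos(t2-t1))
d = sqrt(10^2 + 11^2 - 2*10*11*cos(270-105)) = 20.8208

20.8208


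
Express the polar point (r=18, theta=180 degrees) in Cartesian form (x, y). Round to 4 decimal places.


x = 18 * cos(180) = -18
y = 18 * sin(180) = 0

(-18, 0)


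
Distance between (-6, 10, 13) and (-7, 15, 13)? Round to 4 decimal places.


d = sqrt((-7--6)^2 + (15-10)^2 + (13-13)^2) = 5.099

5.099


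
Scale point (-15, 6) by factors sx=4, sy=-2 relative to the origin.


Scaling: (x*sx, y*sy) = (-15*4, 6*-2) = (-60, -12)

(-60, -12)


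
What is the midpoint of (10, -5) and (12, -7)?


Midpoint = ((10+12)/2, (-5+-7)/2) = (11, -6)

(11, -6)


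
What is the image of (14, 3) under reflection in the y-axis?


Reflection across y-axis: (x, y) -> (-x, y)
(14, 3) -> (-14, 3)

(-14, 3)


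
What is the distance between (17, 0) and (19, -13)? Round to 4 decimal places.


d = sqrt((19-17)^2 + (-13-0)^2) = 13.1529

13.1529


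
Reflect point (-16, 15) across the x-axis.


Reflection across x-axis: (x, y) -> (x, -y)
(-16, 15) -> (-16, -15)

(-16, -15)


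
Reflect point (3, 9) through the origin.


Reflection through origin: (x, y) -> (-x, -y)
(3, 9) -> (-3, -9)

(-3, -9)


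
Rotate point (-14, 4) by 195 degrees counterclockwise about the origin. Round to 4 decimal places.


x' = -14*cos(195) - 4*sin(195) = 14.5582
y' = -14*sin(195) + 4*cos(195) = -0.2402

(14.5582, -0.2402)


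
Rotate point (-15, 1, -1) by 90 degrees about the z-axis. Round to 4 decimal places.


x' = -15*cos(90) - 1*sin(90) = -1
y' = -15*sin(90) + 1*cos(90) = -15
z' = -1

(-1, -15, -1)


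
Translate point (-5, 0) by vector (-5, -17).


Translation: (x+dx, y+dy) = (-5+-5, 0+-17) = (-10, -17)

(-10, -17)


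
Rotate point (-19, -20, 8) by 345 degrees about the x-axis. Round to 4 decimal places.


x' = -19
y' = -20*cos(345) - 8*sin(345) = -17.248
z' = -20*sin(345) + 8*cos(345) = 12.9038

(-19, -17.248, 12.9038)


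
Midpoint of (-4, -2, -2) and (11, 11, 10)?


Midpoint = ((-4+11)/2, (-2+11)/2, (-2+10)/2) = (3.5, 4.5, 4)

(3.5, 4.5, 4)


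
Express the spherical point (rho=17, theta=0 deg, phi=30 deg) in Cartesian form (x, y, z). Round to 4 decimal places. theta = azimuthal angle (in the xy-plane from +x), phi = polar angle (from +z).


x = 17 * sin(30) * cos(0) = 8.5
y = 17 * sin(30) * sin(0) = 0
z = 17 * cos(30) = 14.7224

(8.5, 0, 14.7224)


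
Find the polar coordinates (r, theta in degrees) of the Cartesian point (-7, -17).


r = sqrt((-7)^2 + (-17)^2) = 18.3848
theta = atan2(-17, -7) = 247.6199 degrees

r = 18.3848, theta = 247.6199 degrees


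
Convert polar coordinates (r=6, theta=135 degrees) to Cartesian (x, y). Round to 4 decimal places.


x = 6 * cos(135) = -4.2426
y = 6 * sin(135) = 4.2426

(-4.2426, 4.2426)


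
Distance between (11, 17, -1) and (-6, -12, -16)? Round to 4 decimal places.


d = sqrt((-6-11)^2 + (-12-17)^2 + (-16--1)^2) = 36.8103

36.8103
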